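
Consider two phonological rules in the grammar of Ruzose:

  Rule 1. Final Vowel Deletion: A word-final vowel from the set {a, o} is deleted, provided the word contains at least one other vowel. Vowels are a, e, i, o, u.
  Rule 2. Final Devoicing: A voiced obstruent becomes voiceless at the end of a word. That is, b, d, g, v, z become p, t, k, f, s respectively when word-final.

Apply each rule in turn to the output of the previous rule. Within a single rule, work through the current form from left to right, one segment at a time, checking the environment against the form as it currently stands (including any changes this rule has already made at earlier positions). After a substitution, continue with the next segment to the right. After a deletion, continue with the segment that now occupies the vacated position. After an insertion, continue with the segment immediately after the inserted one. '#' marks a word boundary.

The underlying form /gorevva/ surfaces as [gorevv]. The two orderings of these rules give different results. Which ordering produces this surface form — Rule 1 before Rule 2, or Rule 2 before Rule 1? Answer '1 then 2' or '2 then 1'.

Order 1 then 2:
  1 Final Vowel Deletion: [gorevva] → [gorevv]
  2 Final Devoicing: [gorevv] → [gorevf]
  result: [gorevf]
Order 2 then 1:
  2 Final Devoicing: no change — [gorevva]
  1 Final Vowel Deletion: [gorevva] → [gorevv]
  result: [gorevv]

2 then 1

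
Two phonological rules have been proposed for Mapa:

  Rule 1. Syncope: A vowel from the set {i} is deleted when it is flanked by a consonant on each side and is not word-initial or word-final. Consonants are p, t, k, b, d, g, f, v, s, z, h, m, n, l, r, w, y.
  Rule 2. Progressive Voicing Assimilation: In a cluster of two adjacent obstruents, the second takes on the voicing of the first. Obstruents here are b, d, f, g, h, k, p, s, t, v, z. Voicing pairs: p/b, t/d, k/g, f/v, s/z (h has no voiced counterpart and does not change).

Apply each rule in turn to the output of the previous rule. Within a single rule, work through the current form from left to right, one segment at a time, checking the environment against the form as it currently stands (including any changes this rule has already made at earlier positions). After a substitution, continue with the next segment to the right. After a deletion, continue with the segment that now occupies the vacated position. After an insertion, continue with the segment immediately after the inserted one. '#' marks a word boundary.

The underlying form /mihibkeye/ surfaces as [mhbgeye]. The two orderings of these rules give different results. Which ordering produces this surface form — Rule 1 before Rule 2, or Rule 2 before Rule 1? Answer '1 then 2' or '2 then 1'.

Order 1 then 2:
  1 Syncope: [mihibkeye] → [mhbkeye]
  2 Progressive Voicing Assimilation: [mhbkeye] → [mhpkeye]
  result: [mhpkeye]
Order 2 then 1:
  2 Progressive Voicing Assimilation: [mihibkeye] → [mihibgeye]
  1 Syncope: [mihibgeye] → [mhbgeye]
  result: [mhbgeye]

2 then 1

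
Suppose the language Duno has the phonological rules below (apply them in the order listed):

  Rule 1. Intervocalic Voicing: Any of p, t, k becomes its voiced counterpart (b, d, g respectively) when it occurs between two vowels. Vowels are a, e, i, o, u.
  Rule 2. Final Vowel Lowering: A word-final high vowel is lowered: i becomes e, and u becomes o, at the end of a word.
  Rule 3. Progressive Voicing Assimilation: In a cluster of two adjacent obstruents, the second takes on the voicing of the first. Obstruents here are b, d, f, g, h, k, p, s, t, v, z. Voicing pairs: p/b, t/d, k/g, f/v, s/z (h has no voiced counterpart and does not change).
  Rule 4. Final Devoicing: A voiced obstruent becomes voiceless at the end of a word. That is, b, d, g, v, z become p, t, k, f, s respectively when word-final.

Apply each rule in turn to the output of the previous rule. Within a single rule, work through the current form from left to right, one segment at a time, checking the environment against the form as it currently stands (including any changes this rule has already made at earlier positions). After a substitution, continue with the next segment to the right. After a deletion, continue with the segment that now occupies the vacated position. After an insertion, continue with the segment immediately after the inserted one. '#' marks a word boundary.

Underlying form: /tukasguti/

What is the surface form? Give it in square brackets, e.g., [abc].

[tugaskude]

Rule 1 Intervocalic Voicing: [tukasguti] → [tugasgudi]
Rule 2 Final Vowel Lowering: [tugasgudi] → [tugasgude]
Rule 3 Progressive Voicing Assimilation: [tugasgude] → [tugaskude]
Rule 4 Final Devoicing: no change — [tugaskude]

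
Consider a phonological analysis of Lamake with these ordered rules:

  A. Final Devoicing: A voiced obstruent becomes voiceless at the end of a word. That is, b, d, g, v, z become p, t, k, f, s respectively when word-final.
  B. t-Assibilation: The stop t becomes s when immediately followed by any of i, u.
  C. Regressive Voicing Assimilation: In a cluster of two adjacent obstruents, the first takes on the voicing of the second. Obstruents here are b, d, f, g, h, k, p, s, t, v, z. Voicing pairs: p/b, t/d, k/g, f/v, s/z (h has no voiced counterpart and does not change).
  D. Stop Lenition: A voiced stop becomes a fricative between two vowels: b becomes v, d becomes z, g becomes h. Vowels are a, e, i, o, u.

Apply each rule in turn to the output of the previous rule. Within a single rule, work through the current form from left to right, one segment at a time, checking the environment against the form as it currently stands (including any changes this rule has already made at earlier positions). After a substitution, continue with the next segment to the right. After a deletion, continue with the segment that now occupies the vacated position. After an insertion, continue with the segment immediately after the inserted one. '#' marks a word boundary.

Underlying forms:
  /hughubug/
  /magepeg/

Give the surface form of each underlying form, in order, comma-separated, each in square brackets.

/hughubug/:
  A Final Devoicing: [hughubug] → [hughubuk]
  B t-Assibilation: no change — [hughubuk]
  C Regressive Voicing Assimilation: [hughubuk] → [hukhubuk]
  D Stop Lenition: [hukhubuk] → [hukhuvuk]
/magepeg/:
  A Final Devoicing: [magepeg] → [magepek]
  B t-Assibilation: no change — [magepek]
  C Regressive Voicing Assimilation: no change — [magepek]
  D Stop Lenition: [magepek] → [mahepek]

[hukhuvuk], [mahepek]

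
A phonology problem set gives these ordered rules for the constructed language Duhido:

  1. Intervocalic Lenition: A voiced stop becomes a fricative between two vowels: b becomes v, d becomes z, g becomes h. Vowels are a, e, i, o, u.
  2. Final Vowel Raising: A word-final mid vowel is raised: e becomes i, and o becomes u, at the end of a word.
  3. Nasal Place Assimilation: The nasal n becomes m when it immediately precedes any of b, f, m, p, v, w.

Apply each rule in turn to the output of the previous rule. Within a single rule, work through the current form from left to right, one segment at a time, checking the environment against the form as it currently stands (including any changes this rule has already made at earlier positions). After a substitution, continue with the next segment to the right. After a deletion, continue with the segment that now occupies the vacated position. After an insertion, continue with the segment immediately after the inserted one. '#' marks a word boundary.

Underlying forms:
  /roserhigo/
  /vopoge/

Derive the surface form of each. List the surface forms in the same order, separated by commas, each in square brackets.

[roserhihu], [vopohi]

/roserhigo/:
  1 Intervocalic Lenition: [roserhigo] → [roserhiho]
  2 Final Vowel Raising: [roserhiho] → [roserhihu]
  3 Nasal Place Assimilation: no change — [roserhihu]
/vopoge/:
  1 Intervocalic Lenition: [vopoge] → [vopohe]
  2 Final Vowel Raising: [vopohe] → [vopohi]
  3 Nasal Place Assimilation: no change — [vopohi]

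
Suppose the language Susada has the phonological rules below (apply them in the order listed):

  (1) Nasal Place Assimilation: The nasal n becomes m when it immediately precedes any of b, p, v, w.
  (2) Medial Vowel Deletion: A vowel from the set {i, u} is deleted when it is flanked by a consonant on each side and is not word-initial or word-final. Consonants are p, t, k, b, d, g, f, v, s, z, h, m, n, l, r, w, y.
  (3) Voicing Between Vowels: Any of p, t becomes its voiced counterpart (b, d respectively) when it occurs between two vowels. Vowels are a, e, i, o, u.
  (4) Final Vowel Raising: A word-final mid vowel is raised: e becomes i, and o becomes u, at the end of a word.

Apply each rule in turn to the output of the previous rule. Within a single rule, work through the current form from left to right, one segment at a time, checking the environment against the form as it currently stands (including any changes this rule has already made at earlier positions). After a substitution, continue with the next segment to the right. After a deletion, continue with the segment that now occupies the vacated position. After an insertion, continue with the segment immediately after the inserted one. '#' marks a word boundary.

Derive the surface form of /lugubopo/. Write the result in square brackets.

[lgbobu]

(1) Nasal Place Assimilation: no change — [lugubopo]
(2) Medial Vowel Deletion: [lugubopo] → [lgbopo]
(3) Voicing Between Vowels: [lgbopo] → [lgbobo]
(4) Final Vowel Raising: [lgbobo] → [lgbobu]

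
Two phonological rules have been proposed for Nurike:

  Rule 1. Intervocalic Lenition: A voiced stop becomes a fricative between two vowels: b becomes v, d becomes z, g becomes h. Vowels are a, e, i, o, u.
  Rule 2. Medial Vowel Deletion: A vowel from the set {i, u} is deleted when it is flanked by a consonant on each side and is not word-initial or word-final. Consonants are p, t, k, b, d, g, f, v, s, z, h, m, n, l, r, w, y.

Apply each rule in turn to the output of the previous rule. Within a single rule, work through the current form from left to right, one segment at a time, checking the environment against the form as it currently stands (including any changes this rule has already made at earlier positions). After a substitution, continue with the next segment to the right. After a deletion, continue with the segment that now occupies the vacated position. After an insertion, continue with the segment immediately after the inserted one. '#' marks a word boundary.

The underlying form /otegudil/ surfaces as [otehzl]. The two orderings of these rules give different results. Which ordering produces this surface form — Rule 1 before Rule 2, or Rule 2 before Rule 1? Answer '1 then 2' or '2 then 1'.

1 then 2

Order 1 then 2:
  1 Intervocalic Lenition: [otegudil] → [otehuzil]
  2 Medial Vowel Deletion: [otehuzil] → [otehzl]
  result: [otehzl]
Order 2 then 1:
  2 Medial Vowel Deletion: [otegudil] → [otegdl]
  1 Intervocalic Lenition: no change — [otegdl]
  result: [otegdl]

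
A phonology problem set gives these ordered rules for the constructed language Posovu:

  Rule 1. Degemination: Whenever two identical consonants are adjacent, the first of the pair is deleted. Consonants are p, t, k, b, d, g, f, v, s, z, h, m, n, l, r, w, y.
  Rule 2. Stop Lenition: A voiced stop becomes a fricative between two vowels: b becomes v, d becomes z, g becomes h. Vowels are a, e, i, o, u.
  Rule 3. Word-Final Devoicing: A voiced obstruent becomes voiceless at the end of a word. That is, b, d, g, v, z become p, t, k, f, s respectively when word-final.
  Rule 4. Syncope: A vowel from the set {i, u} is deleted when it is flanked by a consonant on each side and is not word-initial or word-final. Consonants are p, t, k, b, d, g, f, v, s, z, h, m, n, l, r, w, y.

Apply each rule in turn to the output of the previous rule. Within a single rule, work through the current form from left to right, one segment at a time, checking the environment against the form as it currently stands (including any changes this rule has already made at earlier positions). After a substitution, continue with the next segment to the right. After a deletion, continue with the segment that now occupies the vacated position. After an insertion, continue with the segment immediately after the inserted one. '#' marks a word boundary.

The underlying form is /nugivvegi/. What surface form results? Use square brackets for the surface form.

Rule 1 Degemination: [nugivvegi] → [nugivegi]
Rule 2 Stop Lenition: [nugivegi] → [nuhivehi]
Rule 3 Word-Final Devoicing: no change — [nuhivehi]
Rule 4 Syncope: [nuhivehi] → [nhvehi]

[nhvehi]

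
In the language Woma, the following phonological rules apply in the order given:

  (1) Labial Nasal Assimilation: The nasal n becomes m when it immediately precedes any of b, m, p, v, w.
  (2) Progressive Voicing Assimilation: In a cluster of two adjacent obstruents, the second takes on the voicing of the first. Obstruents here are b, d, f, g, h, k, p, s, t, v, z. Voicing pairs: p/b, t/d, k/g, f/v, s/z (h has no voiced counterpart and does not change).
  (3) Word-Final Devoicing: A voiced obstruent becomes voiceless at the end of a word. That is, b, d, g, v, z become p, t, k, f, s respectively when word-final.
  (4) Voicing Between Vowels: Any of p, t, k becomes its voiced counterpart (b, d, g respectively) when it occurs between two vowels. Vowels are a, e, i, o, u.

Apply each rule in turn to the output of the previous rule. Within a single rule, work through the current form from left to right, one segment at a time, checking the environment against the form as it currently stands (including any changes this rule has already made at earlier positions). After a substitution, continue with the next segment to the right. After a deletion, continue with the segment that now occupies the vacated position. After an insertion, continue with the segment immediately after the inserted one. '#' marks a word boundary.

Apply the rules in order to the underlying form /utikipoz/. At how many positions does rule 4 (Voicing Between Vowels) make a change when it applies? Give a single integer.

(1) Labial Nasal Assimilation: no change — [utikipoz]
(2) Progressive Voicing Assimilation: no change — [utikipoz]
(3) Word-Final Devoicing: [utikipoz] → [utikipos]
(4) Voicing Between Vowels: [utikipos] → [udigibos]
Rule 4 changed 3 position(s).

3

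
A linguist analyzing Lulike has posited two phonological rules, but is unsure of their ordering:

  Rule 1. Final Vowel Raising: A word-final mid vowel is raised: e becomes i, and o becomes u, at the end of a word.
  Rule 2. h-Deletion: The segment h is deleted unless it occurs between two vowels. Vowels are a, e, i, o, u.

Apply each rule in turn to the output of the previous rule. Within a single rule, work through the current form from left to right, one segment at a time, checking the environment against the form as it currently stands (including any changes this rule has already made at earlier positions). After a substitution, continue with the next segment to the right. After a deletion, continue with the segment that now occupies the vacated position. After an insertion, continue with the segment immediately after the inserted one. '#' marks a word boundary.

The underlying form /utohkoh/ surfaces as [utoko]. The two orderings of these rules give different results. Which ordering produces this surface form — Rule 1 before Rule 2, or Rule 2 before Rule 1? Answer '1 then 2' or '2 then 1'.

1 then 2

Order 1 then 2:
  1 Final Vowel Raising: no change — [utohkoh]
  2 h-Deletion: [utohkoh] → [utoko]
  result: [utoko]
Order 2 then 1:
  2 h-Deletion: [utohkoh] → [utoko]
  1 Final Vowel Raising: [utoko] → [utoku]
  result: [utoku]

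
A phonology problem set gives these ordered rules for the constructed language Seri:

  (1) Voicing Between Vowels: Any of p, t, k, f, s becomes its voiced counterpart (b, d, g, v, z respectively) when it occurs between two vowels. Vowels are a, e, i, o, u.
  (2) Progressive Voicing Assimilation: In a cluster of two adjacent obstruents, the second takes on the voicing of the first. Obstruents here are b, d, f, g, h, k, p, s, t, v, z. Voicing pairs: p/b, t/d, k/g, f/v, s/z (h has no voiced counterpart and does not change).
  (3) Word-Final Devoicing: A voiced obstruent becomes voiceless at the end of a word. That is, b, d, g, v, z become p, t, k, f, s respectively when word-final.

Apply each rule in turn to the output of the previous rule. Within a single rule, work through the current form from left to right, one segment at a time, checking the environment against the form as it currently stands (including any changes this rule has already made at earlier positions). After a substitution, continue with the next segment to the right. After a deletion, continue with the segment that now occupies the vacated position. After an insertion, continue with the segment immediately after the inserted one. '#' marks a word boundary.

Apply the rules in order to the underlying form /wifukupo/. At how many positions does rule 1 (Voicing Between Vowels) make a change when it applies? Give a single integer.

3

(1) Voicing Between Vowels: [wifukupo] → [wivugubo]
(2) Progressive Voicing Assimilation: no change — [wivugubo]
(3) Word-Final Devoicing: no change — [wivugubo]
Rule 1 changed 3 position(s).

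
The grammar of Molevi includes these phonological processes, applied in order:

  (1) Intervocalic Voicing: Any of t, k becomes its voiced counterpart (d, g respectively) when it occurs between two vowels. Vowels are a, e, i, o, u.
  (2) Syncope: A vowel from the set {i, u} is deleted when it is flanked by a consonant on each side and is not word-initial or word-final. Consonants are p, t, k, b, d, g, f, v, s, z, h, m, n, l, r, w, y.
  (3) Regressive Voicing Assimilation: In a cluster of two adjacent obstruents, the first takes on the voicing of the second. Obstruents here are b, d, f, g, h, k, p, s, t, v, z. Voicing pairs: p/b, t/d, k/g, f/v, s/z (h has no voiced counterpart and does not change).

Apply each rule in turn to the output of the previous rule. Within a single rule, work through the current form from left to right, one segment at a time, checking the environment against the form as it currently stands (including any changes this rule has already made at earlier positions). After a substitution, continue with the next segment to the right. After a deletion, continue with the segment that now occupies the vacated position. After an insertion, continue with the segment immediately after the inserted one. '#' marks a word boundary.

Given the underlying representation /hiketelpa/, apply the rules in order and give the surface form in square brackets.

(1) Intervocalic Voicing: [hiketelpa] → [higedelpa]
(2) Syncope: [higedelpa] → [hgedelpa]
(3) Regressive Voicing Assimilation: no change — [hgedelpa]

[hgedelpa]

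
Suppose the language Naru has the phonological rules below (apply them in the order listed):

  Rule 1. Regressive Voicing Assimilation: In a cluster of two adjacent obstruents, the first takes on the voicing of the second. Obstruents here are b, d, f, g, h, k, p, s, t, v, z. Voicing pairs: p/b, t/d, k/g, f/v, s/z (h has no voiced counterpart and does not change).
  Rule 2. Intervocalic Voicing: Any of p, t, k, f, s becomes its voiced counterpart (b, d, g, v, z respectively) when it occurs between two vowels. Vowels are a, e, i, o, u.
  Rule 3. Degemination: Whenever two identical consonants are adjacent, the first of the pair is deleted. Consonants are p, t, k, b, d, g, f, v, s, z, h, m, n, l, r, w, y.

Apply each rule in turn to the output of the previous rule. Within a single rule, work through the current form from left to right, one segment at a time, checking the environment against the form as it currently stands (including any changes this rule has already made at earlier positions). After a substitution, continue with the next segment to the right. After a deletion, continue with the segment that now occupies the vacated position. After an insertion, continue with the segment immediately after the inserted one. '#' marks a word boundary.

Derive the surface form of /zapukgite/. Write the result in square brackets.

Rule 1 Regressive Voicing Assimilation: [zapukgite] → [zapuggite]
Rule 2 Intervocalic Voicing: [zapuggite] → [zabuggide]
Rule 3 Degemination: [zabuggide] → [zabugide]

[zabugide]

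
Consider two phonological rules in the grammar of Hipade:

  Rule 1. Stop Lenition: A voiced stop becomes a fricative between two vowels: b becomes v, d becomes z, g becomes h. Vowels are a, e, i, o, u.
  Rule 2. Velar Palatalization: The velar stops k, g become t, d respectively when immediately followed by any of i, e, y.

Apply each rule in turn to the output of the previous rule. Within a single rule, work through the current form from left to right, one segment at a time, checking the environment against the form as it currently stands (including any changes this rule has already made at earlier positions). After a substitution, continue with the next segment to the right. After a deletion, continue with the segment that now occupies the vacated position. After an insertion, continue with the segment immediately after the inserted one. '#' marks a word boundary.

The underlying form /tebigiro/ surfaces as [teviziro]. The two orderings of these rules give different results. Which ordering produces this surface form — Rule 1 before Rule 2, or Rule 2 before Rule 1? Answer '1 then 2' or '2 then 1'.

Order 1 then 2:
  1 Stop Lenition: [tebigiro] → [tevihiro]
  2 Velar Palatalization: no change — [tevihiro]
  result: [tevihiro]
Order 2 then 1:
  2 Velar Palatalization: [tebigiro] → [tebidiro]
  1 Stop Lenition: [tebidiro] → [teviziro]
  result: [teviziro]

2 then 1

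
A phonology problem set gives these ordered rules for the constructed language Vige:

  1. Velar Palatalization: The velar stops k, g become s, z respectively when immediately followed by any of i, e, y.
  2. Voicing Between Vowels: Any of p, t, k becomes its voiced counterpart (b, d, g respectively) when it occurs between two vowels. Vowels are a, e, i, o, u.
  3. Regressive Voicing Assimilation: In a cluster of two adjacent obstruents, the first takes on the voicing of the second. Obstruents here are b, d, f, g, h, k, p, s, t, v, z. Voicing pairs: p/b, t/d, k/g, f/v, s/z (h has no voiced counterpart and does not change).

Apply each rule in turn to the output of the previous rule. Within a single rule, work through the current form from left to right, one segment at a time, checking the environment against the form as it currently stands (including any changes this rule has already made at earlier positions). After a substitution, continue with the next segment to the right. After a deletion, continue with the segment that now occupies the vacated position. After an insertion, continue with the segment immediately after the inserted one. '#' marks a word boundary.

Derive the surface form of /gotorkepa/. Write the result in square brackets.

[godorseba]

1 Velar Palatalization: [gotorkepa] → [gotorsepa]
2 Voicing Between Vowels: [gotorsepa] → [godorseba]
3 Regressive Voicing Assimilation: no change — [godorseba]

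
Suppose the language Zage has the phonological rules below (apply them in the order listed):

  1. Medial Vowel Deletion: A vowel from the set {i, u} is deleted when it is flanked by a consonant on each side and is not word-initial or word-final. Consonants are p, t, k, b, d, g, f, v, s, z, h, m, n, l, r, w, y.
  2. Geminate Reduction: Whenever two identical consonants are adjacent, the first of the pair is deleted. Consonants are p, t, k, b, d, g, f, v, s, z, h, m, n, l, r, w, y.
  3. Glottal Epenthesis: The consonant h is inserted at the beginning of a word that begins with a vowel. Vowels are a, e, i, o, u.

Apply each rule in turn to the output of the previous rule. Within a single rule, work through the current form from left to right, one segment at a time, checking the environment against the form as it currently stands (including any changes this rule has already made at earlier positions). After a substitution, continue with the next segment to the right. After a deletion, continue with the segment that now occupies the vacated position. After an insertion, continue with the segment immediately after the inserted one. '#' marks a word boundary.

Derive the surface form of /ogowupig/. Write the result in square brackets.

1 Medial Vowel Deletion: [ogowupig] → [ogowpg]
2 Geminate Reduction: no change — [ogowpg]
3 Glottal Epenthesis: [ogowpg] → [hogowpg]

[hogowpg]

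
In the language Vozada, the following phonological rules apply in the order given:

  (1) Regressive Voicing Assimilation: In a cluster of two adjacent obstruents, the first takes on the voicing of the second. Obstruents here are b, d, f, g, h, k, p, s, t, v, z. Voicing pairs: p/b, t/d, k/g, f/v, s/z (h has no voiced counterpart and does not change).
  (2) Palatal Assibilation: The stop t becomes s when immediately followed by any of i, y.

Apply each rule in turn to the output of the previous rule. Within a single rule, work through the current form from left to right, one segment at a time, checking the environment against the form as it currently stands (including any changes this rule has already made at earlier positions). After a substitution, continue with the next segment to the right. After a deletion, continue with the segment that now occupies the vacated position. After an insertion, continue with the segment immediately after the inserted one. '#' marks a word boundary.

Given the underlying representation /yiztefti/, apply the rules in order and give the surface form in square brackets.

[yistefsi]

(1) Regressive Voicing Assimilation: [yiztefti] → [yistefti]
(2) Palatal Assibilation: [yistefti] → [yistefsi]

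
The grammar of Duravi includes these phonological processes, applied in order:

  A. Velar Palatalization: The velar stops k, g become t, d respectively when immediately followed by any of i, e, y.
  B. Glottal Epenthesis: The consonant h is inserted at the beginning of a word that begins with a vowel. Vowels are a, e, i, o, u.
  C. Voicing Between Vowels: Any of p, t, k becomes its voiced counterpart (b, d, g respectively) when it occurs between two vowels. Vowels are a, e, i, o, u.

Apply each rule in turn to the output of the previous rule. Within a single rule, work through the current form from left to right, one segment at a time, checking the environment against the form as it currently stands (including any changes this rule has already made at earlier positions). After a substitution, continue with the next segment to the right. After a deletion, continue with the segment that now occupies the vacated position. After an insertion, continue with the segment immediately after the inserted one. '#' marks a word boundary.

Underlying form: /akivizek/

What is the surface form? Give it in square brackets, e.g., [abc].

A Velar Palatalization: [akivizek] → [ativizek]
B Glottal Epenthesis: [ativizek] → [hativizek]
C Voicing Between Vowels: [hativizek] → [hadivizek]

[hadivizek]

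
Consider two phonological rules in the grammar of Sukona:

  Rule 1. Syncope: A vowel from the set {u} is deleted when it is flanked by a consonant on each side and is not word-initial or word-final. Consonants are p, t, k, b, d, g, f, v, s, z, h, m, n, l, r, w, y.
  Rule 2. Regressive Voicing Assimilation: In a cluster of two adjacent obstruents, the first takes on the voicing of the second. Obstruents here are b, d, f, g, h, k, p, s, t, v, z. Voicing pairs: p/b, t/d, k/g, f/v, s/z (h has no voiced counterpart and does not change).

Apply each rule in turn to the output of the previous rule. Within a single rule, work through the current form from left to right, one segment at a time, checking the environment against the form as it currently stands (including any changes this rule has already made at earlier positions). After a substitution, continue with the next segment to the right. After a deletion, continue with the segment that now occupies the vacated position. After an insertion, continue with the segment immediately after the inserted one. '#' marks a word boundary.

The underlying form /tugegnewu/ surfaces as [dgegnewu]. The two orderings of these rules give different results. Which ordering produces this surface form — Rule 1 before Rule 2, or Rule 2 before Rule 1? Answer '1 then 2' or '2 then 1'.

1 then 2

Order 1 then 2:
  1 Syncope: [tugegnewu] → [tgegnewu]
  2 Regressive Voicing Assimilation: [tgegnewu] → [dgegnewu]
  result: [dgegnewu]
Order 2 then 1:
  2 Regressive Voicing Assimilation: no change — [tugegnewu]
  1 Syncope: [tugegnewu] → [tgegnewu]
  result: [tgegnewu]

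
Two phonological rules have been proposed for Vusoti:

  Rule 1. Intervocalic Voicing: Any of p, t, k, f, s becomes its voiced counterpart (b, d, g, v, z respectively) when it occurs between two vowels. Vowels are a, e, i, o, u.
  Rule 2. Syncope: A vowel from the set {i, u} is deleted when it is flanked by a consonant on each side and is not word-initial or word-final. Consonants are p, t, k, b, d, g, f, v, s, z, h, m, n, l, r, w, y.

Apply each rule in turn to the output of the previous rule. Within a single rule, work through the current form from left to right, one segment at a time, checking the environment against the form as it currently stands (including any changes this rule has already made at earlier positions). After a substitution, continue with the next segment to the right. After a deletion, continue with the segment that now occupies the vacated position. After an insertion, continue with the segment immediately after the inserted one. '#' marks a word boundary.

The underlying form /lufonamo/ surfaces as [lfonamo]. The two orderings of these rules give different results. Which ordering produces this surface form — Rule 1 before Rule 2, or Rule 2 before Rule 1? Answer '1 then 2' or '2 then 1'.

Order 1 then 2:
  1 Intervocalic Voicing: [lufonamo] → [luvonamo]
  2 Syncope: [luvonamo] → [lvonamo]
  result: [lvonamo]
Order 2 then 1:
  2 Syncope: [lufonamo] → [lfonamo]
  1 Intervocalic Voicing: no change — [lfonamo]
  result: [lfonamo]

2 then 1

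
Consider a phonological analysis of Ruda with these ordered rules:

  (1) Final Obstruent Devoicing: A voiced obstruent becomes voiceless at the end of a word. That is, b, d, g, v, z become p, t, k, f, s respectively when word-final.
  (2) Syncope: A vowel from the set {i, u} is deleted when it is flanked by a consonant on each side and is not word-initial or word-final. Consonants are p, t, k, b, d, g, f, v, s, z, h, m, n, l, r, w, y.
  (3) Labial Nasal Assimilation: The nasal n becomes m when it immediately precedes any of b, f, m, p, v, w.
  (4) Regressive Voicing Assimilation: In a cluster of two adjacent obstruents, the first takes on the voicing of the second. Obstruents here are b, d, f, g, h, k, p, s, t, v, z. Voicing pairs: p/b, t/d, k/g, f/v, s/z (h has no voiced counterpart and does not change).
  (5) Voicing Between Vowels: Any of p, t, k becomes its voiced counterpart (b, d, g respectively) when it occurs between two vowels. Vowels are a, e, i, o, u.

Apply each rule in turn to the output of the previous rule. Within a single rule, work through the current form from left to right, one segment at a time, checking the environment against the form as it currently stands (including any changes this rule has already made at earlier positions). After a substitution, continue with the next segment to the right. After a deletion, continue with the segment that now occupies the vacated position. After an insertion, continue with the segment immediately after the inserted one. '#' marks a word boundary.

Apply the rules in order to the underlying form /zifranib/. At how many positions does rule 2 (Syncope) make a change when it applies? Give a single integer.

2

(1) Final Obstruent Devoicing: [zifranib] → [zifranip]
(2) Syncope: [zifranip] → [zfranp]
(3) Labial Nasal Assimilation: [zfranp] → [zframp]
(4) Regressive Voicing Assimilation: [zframp] → [sframp]
(5) Voicing Between Vowels: no change — [sframp]
Rule 2 changed 2 position(s).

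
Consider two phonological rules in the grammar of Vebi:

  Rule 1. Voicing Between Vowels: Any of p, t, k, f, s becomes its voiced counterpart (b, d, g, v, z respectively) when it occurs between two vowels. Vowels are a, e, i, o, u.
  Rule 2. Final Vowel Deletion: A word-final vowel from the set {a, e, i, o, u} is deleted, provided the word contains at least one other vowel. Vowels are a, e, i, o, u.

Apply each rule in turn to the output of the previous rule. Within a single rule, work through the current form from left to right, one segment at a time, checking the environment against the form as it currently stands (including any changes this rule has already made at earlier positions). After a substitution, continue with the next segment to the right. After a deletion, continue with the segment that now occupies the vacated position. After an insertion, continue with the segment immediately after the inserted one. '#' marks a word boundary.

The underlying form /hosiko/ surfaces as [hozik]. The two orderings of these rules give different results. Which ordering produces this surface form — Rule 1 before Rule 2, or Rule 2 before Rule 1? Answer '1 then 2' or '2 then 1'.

2 then 1

Order 1 then 2:
  1 Voicing Between Vowels: [hosiko] → [hozigo]
  2 Final Vowel Deletion: [hozigo] → [hozig]
  result: [hozig]
Order 2 then 1:
  2 Final Vowel Deletion: [hosiko] → [hosik]
  1 Voicing Between Vowels: [hosik] → [hozik]
  result: [hozik]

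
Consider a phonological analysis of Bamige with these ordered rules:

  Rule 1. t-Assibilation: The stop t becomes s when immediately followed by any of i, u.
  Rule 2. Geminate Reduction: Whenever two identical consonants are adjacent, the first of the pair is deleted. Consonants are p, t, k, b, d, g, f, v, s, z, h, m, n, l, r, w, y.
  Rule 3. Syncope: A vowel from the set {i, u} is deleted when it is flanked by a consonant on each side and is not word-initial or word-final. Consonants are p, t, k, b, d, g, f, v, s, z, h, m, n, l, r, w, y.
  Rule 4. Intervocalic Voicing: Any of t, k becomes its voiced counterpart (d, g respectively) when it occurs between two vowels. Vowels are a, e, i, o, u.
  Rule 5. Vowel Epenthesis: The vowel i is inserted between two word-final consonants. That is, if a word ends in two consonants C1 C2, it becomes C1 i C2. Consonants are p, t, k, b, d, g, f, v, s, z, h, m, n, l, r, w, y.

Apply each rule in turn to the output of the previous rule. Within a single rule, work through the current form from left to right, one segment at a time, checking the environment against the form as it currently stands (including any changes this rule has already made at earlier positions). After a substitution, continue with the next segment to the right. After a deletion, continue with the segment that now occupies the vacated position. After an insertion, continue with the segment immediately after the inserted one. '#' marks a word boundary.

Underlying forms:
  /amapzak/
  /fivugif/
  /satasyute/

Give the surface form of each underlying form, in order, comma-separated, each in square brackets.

/amapzak/:
  Rule 1 t-Assibilation: no change — [amapzak]
  Rule 2 Geminate Reduction: no change — [amapzak]
  Rule 3 Syncope: no change — [amapzak]
  Rule 4 Intervocalic Voicing: no change — [amapzak]
  Rule 5 Vowel Epenthesis: no change — [amapzak]
/fivugif/:
  Rule 1 t-Assibilation: no change — [fivugif]
  Rule 2 Geminate Reduction: no change — [fivugif]
  Rule 3 Syncope: [fivugif] → [fvgf]
  Rule 4 Intervocalic Voicing: no change — [fvgf]
  Rule 5 Vowel Epenthesis: [fvgf] → [fvgif]
/satasyute/:
  Rule 1 t-Assibilation: no change — [satasyute]
  Rule 2 Geminate Reduction: no change — [satasyute]
  Rule 3 Syncope: [satasyute] → [satasyte]
  Rule 4 Intervocalic Voicing: [satasyte] → [sadasyte]
  Rule 5 Vowel Epenthesis: no change — [sadasyte]

[amapzak], [fvgif], [sadasyte]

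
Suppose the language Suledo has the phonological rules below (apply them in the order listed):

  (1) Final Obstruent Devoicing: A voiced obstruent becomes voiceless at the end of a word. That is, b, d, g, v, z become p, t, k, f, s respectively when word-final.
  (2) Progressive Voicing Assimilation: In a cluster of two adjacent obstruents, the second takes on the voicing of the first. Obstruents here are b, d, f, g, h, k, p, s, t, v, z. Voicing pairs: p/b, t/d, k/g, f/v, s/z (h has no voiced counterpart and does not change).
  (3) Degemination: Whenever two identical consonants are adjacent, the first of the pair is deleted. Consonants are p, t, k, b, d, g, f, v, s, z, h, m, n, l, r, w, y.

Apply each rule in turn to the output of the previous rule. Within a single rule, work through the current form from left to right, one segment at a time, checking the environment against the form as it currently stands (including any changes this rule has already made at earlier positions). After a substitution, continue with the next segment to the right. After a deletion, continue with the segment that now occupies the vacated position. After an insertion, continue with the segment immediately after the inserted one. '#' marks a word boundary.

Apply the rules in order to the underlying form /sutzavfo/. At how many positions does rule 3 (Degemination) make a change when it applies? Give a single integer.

1

(1) Final Obstruent Devoicing: no change — [sutzavfo]
(2) Progressive Voicing Assimilation: [sutzavfo] → [sutsavvo]
(3) Degemination: [sutsavvo] → [sutsavo]
Rule 3 changed 1 position(s).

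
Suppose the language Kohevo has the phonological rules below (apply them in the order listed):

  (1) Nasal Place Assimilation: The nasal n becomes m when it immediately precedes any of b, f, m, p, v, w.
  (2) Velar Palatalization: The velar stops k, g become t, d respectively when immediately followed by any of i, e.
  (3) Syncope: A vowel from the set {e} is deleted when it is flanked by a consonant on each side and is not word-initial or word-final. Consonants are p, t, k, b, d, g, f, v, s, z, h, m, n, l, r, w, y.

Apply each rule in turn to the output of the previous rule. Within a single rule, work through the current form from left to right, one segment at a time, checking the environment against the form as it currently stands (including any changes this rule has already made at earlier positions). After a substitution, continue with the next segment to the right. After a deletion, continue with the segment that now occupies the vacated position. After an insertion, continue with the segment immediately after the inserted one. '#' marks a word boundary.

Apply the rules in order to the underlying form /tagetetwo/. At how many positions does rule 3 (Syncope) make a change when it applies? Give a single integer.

2

(1) Nasal Place Assimilation: no change — [tagetetwo]
(2) Velar Palatalization: [tagetetwo] → [tadetetwo]
(3) Syncope: [tadetetwo] → [tadttwo]
Rule 3 changed 2 position(s).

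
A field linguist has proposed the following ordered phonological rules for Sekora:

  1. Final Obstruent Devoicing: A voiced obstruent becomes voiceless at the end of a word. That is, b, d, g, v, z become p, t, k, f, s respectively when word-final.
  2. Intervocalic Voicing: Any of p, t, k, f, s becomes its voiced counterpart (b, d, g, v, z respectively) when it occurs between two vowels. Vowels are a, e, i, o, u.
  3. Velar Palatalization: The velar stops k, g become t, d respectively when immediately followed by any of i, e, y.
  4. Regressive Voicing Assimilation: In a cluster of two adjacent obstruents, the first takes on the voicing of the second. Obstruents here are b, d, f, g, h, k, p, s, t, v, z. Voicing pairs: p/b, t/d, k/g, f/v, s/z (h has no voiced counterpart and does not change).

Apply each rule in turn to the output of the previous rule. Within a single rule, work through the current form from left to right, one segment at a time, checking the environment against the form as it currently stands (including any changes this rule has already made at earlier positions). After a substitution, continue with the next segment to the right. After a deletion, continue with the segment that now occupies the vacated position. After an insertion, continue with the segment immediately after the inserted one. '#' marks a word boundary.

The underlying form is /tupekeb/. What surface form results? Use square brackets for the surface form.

[tubedep]

1 Final Obstruent Devoicing: [tupekeb] → [tupekep]
2 Intervocalic Voicing: [tupekep] → [tubegep]
3 Velar Palatalization: [tubegep] → [tubedep]
4 Regressive Voicing Assimilation: no change — [tubedep]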